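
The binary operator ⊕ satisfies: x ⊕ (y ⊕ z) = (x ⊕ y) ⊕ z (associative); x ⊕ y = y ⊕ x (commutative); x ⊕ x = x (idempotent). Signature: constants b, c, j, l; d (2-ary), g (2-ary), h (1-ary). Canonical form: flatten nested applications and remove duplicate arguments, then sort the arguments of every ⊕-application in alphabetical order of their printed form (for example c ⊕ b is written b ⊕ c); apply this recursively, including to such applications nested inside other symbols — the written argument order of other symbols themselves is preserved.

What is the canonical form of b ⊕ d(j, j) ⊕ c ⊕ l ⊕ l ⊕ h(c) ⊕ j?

Idempotence:  drop duplicate l
Sort arguments:  b ⊕ c ⊕ d(j, j) ⊕ h(c) ⊕ j ⊕ l

Answer: b ⊕ c ⊕ d(j, j) ⊕ h(c) ⊕ j ⊕ l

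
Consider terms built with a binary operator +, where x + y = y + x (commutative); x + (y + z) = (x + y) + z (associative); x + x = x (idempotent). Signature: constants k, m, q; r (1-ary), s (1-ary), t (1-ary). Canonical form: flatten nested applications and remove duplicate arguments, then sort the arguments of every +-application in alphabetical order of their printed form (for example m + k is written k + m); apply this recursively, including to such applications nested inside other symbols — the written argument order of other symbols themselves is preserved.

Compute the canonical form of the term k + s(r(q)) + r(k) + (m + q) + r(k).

Answer: k + m + q + r(k) + s(r(q))

Derivation:
Flatten:  k + s(r(q)) + r(k) + m + q + r(k)
Deduplicate:  drop duplicate r(k)
Sort arguments:  k + m + q + r(k) + s(r(q))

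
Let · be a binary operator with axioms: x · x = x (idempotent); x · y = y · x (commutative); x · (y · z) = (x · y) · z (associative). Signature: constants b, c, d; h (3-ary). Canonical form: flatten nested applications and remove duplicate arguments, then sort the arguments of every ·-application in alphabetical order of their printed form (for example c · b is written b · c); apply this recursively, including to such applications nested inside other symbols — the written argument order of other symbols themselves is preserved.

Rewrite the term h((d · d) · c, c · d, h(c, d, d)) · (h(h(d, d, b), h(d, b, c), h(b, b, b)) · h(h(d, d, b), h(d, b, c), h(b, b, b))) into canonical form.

Merge nested applications:  h((d · d) · c, c · d, h(c, d, d)) · h(h(d, d, b), h(d, b, c), h(b, b, b)) · h(h(d, d, b), h(d, b, c), h(b, b, b))
Canonicalize subterm:  h((d · d) · c, c · d, h(c, d, d))  →  h(c · d, c · d, h(c, d, d))
Deduplicate:  drop duplicate h(h(d, d, b), h(d, b, c), h(b, b, b))
Sort arguments:  h(c · d, c · d, h(c, d, d)) · h(h(d, d, b), h(d, b, c), h(b, b, b))

Answer: h(c · d, c · d, h(c, d, d)) · h(h(d, d, b), h(d, b, c), h(b, b, b))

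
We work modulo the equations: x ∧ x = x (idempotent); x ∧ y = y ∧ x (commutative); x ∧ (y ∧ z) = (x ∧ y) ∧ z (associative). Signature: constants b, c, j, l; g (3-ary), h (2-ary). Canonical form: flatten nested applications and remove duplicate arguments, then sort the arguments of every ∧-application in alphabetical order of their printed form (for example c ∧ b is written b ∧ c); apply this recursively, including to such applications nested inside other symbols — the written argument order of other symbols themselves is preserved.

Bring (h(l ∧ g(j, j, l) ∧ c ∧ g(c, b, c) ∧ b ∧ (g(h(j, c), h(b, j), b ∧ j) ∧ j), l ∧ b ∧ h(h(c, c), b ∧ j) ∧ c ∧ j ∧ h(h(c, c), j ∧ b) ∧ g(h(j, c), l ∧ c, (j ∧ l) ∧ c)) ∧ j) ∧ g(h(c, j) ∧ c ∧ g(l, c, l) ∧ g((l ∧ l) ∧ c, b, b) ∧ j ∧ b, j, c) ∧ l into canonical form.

Merge nested applications:  h(l ∧ g(j, j, l) ∧ c ∧ g(c, b, c) ∧ b ∧ (g(h(j, c), h(b, j), b ∧ j) ∧ j), l ∧ b ∧ h(h(c, c), b ∧ j) ∧ c ∧ j ∧ h(h(c, c), j ∧ b) ∧ g(h(j, c), l ∧ c, (j ∧ l) ∧ c)) ∧ j ∧ g(h(c, j) ∧ c ∧ g(l, c, l) ∧ g((l ∧ l) ∧ c, b, b) ∧ j ∧ b, j, c) ∧ l
Inside:  h(l ∧ g(j, j, l) ∧ c ∧ g(c, b, c) ∧ b ∧ (g(h(j, c), h(b, j), b ∧ j) ∧ j), l ∧ b ∧ h(h(c, c), b ∧ j) ∧ c ∧ j ∧ h(h(c, c), j ∧ b) ∧ g(h(j, c), l ∧ c, (j ∧ l) ∧ c))  →  h(b ∧ c ∧ g(c, b, c) ∧ g(h(j, c), h(b, j), b ∧ j) ∧ g(j, j, l) ∧ j ∧ l, b ∧ c ∧ g(h(j, c), c ∧ l, c ∧ j ∧ l) ∧ h(h(c, c), b ∧ j) ∧ j ∧ l)
Simplify inside:  g(h(c, j) ∧ c ∧ g(l, c, l) ∧ g((l ∧ l) ∧ c, b, b) ∧ j ∧ b, j, c)  →  g(b ∧ c ∧ g(c ∧ l, b, b) ∧ g(l, c, l) ∧ h(c, j) ∧ j, j, c)
Sort arguments:  g(b ∧ c ∧ g(c ∧ l, b, b) ∧ g(l, c, l) ∧ h(c, j) ∧ j, j, c) ∧ h(b ∧ c ∧ g(c, b, c) ∧ g(h(j, c), h(b, j), b ∧ j) ∧ g(j, j, l) ∧ j ∧ l, b ∧ c ∧ g(h(j, c), c ∧ l, c ∧ j ∧ l) ∧ h(h(c, c), b ∧ j) ∧ j ∧ l) ∧ j ∧ l

Answer: g(b ∧ c ∧ g(c ∧ l, b, b) ∧ g(l, c, l) ∧ h(c, j) ∧ j, j, c) ∧ h(b ∧ c ∧ g(c, b, c) ∧ g(h(j, c), h(b, j), b ∧ j) ∧ g(j, j, l) ∧ j ∧ l, b ∧ c ∧ g(h(j, c), c ∧ l, c ∧ j ∧ l) ∧ h(h(c, c), b ∧ j) ∧ j ∧ l) ∧ j ∧ l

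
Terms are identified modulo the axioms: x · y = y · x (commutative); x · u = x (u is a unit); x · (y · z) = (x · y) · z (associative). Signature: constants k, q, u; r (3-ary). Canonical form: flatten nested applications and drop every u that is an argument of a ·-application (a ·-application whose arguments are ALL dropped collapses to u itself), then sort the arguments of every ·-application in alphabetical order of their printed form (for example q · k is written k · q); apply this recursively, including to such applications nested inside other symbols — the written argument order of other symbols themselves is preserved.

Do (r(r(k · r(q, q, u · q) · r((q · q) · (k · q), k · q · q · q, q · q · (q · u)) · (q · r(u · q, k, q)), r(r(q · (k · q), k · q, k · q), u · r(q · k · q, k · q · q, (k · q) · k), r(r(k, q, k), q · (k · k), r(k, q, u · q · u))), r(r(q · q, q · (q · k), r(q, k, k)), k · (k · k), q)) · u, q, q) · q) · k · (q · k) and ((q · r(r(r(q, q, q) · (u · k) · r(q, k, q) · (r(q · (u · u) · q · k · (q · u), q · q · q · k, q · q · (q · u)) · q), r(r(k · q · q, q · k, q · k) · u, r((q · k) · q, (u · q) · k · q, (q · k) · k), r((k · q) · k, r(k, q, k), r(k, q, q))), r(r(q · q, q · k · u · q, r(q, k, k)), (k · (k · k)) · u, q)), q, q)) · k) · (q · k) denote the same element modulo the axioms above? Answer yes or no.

Answer: no — k · k · q · q · r(r(k · q · r(k · q · q · q, k · q · q · q, q · q · q) · r(q, k, q) · r(q, q, q), r(r(k · q · q, k · q, k · q), r(k · q · q, k · q · q, k · k · q), r(r(k, q, k), k · k · q, r(k, q, q))), r(r(q · q, k · q · q, r(q, k, k)), k · k · k, q)), q, q) vs k · k · q · q · r(r(k · q · r(k · q · q · q, k · q · q · q, q · q · q) · r(q, k, q) · r(q, q, q), r(r(k · q · q, k · q, k · q), r(k · q · q, k · q · q, k · k · q), r(k · k · q, r(k, q, k), r(k, q, q))), r(r(q · q, k · q · q, r(q, k, k)), k · k · k, q)), q, q)

Derivation:
Left:  (r(r(k · r(q, q, u · q) · r((q · q) · (k · q), k · q · q · q, q · q · (q · u)) · (q · r(u · q, k, q)), r(r(q · (k · q), k · q, k · q), u · r(q · k · q, k · q · q, (k · q) · k), r(r(k, q, k), q · (k · k), r(k, q, u · q · u))), r(r(q · q, q · (q · k), r(q, k, k)), k · (k · k), q)) · u, q, q) · q) · k · (q · k)
  Un-nest:  r(r(k · r(q, q, u · q) · r((q · q) · (k · q), k · q · q · q, q · q · (q · u)) · (q · r(u · q, k, q)), r(r(q · (k · q), k · q, k · q), u · r(q · k · q, k · q · q, (k · q) · k), r(r(k, q, k), q · (k · k), r(k, q, u · q · u))), r(r(q · q, q · (q · k), r(q, k, k)), k · (k · k), q)) · u, q, q) · q · k · q · k
  Simplify inside:  r(r(k · r(q, q, u · q) · r((q · q) · (k · q), k · q · q · q, q · q · (q · u)) · (q · r(u · q, k, q)), r(r(q · (k · q), k · q, k · q), u · r(q · k · q, k · q · q, (k · q) · k), r(r(k, q, k), q · (k · k), r(k, q, u · q · u))), r(r(q · q, q · (q · k), r(q, k, k)), k · (k · k), q)) · u, q, q)  →  r(r(k · q · r(k · q · q · q, k · q · q · q, q · q · q) · r(q, k, q) · r(q, q, q), r(r(k · q · q, k · q, k · q), r(k · q · q, k · q · q, k · k · q), r(r(k, q, k), k · k · q, r(k, q, q))), r(r(q · q, k · q · q, r(q, k, k)), k · k · k, q)), q, q)
  Sort arguments:  k · k · q · q · r(r(k · q · r(k · q · q · q, k · q · q · q, q · q · q) · r(q, k, q) · r(q, q, q), r(r(k · q · q, k · q, k · q), r(k · q · q, k · q · q, k · k · q), r(r(k, q, k), k · k · q, r(k, q, q))), r(r(q · q, k · q · q, r(q, k, k)), k · k · k, q)), q, q)
Right:  ((q · r(r(r(q, q, q) · (u · k) · r(q, k, q) · (r(q · (u · u) · q · k · (q · u), q · q · q · k, q · q · (q · u)) · q), r(r(k · q · q, q · k, q · k) · u, r((q · k) · q, (u · q) · k · q, (q · k) · k), r((k · q) · k, r(k, q, k), r(k, q, q))), r(r(q · q, q · k · u · q, r(q, k, k)), (k · (k · k)) · u, q)), q, q)) · k) · (q · k)
  Merge nested applications:  q · r(r(r(q, q, q) · (u · k) · r(q, k, q) · (r(q · (u · u) · q · k · (q · u), q · q · q · k, q · q · (q · u)) · q), r(r(k · q · q, q · k, q · k) · u, r((q · k) · q, (u · q) · k · q, (q · k) · k), r((k · q) · k, r(k, q, k), r(k, q, q))), r(r(q · q, q · k · u · q, r(q, k, k)), (k · (k · k)) · u, q)), q, q) · k · q · k
  Simplify inside:  r(r(r(q, q, q) · (u · k) · r(q, k, q) · (r(q · (u · u) · q · k · (q · u), q · q · q · k, q · q · (q · u)) · q), r(r(k · q · q, q · k, q · k) · u, r((q · k) · q, (u · q) · k · q, (q · k) · k), r((k · q) · k, r(k, q, k), r(k, q, q))), r(r(q · q, q · k · u · q, r(q, k, k)), (k · (k · k)) · u, q)), q, q)  →  r(r(k · q · r(k · q · q · q, k · q · q · q, q · q · q) · r(q, k, q) · r(q, q, q), r(r(k · q · q, k · q, k · q), r(k · q · q, k · q · q, k · k · q), r(k · k · q, r(k, q, k), r(k, q, q))), r(r(q · q, k · q · q, r(q, k, k)), k · k · k, q)), q, q)
  Order the arguments:  k · k · q · q · r(r(k · q · r(k · q · q · q, k · q · q · q, q · q · q) · r(q, k, q) · r(q, q, q), r(r(k · q · q, k · q, k · q), r(k · q · q, k · q · q, k · k · q), r(k · k · q, r(k, q, k), r(k, q, q))), r(r(q · q, k · q · q, r(q, k, k)), k · k · k, q)), q, q)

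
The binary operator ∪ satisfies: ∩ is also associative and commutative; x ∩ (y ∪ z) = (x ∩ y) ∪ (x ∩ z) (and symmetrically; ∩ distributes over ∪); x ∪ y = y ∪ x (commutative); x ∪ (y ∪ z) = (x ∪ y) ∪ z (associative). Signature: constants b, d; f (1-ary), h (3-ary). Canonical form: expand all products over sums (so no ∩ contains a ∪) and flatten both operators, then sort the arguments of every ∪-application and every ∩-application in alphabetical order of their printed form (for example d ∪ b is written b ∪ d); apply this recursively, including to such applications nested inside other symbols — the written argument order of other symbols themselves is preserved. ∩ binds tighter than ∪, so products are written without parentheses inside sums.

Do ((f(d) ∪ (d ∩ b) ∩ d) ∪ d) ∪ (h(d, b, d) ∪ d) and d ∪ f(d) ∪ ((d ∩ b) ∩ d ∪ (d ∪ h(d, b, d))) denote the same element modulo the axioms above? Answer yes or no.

Answer: yes — both canonical forms are b ∩ d ∩ d ∪ d ∪ d ∪ f(d) ∪ h(d, b, d)

Derivation:
Left:  ((f(d) ∪ (d ∩ b) ∩ d) ∪ d) ∪ (h(d, b, d) ∪ d)
  Merge nested applications:  f(d) ∪ b ∩ d ∩ d ∪ d ∪ h(d, b, d) ∪ d
  Order the arguments:  b ∩ d ∩ d ∪ d ∪ d ∪ f(d) ∪ h(d, b, d)
Right:  d ∪ f(d) ∪ ((d ∩ b) ∩ d ∪ (d ∪ h(d, b, d)))
  Merge nested applications:  d ∪ f(d) ∪ b ∩ d ∩ d ∪ d ∪ h(d, b, d)
  Sort:  b ∩ d ∩ d ∪ d ∪ d ∪ f(d) ∪ h(d, b, d)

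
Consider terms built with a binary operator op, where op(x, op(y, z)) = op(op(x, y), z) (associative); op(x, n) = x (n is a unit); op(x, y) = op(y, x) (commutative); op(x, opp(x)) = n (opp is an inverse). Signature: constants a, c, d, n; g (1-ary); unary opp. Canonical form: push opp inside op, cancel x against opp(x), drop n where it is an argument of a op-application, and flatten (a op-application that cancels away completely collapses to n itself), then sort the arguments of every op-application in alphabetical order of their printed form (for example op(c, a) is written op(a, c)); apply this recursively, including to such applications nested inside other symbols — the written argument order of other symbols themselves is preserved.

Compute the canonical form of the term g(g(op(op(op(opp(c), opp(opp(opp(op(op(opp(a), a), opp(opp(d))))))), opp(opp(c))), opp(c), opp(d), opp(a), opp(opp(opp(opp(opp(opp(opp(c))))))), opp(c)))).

Answer: g(g(op(opp(a), opp(c), opp(c), opp(c), opp(d), opp(d))))

Derivation:
Descend into:  op(op(op(opp(c), opp(opp(opp(op(op(opp(a), a), opp(opp(d))))))), opp(opp(c))), opp(c), opp(d), opp(a), opp(opp(opp(opp(opp(opp(opp(c))))))), opp(c))
Push opp inside:  distribute opp over op and collapse double opp
Combine occurrences:  op(opp(c), opp(c), opp(c), opp(a), opp(d), opp(d))
Sort arguments:  op(opp(a), opp(c), opp(c), opp(c), opp(d), opp(d))
Reassemble:  g(g(op(opp(a), opp(c), opp(c), opp(c), opp(d), opp(d))))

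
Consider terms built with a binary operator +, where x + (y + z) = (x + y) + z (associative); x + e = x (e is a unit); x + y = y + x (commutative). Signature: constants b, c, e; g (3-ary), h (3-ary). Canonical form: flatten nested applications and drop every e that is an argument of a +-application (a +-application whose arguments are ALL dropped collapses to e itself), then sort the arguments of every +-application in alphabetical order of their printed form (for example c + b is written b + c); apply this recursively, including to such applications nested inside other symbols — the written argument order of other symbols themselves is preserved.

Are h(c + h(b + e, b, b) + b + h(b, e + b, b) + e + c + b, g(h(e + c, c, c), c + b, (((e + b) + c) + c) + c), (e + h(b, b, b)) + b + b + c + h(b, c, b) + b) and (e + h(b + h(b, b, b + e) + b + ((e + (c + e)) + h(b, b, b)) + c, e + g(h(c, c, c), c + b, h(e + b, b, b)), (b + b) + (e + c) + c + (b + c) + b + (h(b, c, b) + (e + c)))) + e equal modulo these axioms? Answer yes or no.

Left:  h(c + h(b + e, b, b) + b + h(b, e + b, b) + e + c + b, g(h(e + c, c, c), c + b, (((e + b) + c) + c) + c), (e + h(b, b, b)) + b + b + c + h(b, c, b) + b)
  Descend into:  c + h(b + e, b, b) + b + h(b, e + b, b) + e + c + b
  Simplify inside:  h(b + e, b, b)  →  h(b, b, b)
  Inside:  h(b, e + b, b)  →  h(b, b, b)
  Units out:  drop e
  Sort arguments:  b + b + c + c + h(b, b, b) + h(b, b, b)
  Put back:  h(b + b + c + c + h(b, b, b) + h(b, b, b), g(h(c, c, c), b + c, b + c + c + c), b + b + b + c + h(b, b, b) + h(b, c, b))
Right:  (e + h(b + h(b, b, b + e) + b + ((e + (c + e)) + h(b, b, b)) + c, e + g(h(c, c, c), c + b, h(e + b, b, b)), (b + b) + (e + c) + c + (b + c) + b + (h(b, c, b) + (e + c)))) + e
  Un-nest:  e + h(b + h(b, b, b + e) + b + ((e + (c + e)) + h(b, b, b)) + c, e + g(h(c, c, c), c + b, h(e + b, b, b)), (b + b) + (e + c) + c + (b + c) + b + (h(b, c, b) + (e + c))) + e
  Simplify inside:  h(b + h(b, b, b + e) + b + ((e + (c + e)) + h(b, b, b)) + c, e + g(h(c, c, c), c + b, h(e + b, b, b)), (b + b) + (e + c) + c + (b + c) + b + (h(b, c, b) + (e + c)))  →  h(b + b + c + c + h(b, b, b) + h(b, b, b), g(h(c, c, c), b + c, h(b, b, b)), b + b + b + b + c + c + c + c + h(b, c, b))
  Units out:  drop e (×2)
  Order the arguments:  h(b + b + c + c + h(b, b, b) + h(b, b, b), g(h(c, c, c), b + c, h(b, b, b)), b + b + b + b + c + c + c + c + h(b, c, b))

Answer: no — h(b + b + c + c + h(b, b, b) + h(b, b, b), g(h(c, c, c), b + c, b + c + c + c), b + b + b + c + h(b, b, b) + h(b, c, b)) vs h(b + b + c + c + h(b, b, b) + h(b, b, b), g(h(c, c, c), b + c, h(b, b, b)), b + b + b + b + c + c + c + c + h(b, c, b))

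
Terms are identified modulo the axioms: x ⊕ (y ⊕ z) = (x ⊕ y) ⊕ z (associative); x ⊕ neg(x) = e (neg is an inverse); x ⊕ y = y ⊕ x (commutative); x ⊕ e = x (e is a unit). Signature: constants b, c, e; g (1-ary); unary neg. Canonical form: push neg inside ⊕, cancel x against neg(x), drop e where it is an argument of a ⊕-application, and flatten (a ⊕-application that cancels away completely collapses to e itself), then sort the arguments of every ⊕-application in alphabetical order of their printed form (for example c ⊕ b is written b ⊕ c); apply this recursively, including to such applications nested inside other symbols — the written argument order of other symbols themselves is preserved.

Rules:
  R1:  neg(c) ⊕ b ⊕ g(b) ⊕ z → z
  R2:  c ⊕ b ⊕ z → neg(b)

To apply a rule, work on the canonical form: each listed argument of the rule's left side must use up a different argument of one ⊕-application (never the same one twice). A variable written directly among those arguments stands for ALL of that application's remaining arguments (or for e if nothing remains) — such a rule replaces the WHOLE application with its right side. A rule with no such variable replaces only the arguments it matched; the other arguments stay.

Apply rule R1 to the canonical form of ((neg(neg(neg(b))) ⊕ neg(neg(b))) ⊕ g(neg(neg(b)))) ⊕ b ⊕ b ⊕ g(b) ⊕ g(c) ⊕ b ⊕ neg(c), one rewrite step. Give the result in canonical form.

Answer: b ⊕ b ⊕ g(b) ⊕ g(c)

Derivation:
Canonical form:  b ⊕ b ⊕ b ⊕ g(b) ⊕ g(b) ⊕ g(c) ⊕ neg(c)
Apply R1:  consuming b, g(b), neg(c);  z := b ⊕ b ⊕ g(b) ⊕ g(c)
The variable takes the whole remainder — replace the entire application.
Giving:  b ⊕ b ⊕ g(b) ⊕ g(c)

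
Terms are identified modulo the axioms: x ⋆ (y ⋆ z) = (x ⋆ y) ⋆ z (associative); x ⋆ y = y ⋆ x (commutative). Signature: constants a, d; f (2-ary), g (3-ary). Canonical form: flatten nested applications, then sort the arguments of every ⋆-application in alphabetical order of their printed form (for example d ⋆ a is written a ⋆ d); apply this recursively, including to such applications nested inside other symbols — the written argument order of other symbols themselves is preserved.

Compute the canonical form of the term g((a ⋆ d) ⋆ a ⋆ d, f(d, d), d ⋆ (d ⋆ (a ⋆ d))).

Descend into:  d ⋆ (d ⋆ (a ⋆ d))
Un-nest:  d ⋆ d ⋆ a ⋆ d
Sort arguments:  a ⋆ d ⋆ d ⋆ d
Reassemble:  g(a ⋆ a ⋆ d ⋆ d, f(d, d), a ⋆ d ⋆ d ⋆ d)

Answer: g(a ⋆ a ⋆ d ⋆ d, f(d, d), a ⋆ d ⋆ d ⋆ d)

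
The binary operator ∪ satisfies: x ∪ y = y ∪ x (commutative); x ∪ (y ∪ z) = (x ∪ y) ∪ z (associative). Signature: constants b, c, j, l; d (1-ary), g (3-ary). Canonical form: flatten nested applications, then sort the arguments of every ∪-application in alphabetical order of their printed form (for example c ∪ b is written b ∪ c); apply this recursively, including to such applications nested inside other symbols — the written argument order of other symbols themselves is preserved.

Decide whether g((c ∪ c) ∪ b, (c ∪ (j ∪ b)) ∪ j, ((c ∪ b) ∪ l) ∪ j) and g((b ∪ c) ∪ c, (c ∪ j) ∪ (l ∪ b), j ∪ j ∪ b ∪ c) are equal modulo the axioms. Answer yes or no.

Left:  g((c ∪ c) ∪ b, (c ∪ (j ∪ b)) ∪ j, ((c ∪ b) ∪ l) ∪ j)
  Descend into:  ((c ∪ b) ∪ l) ∪ j
  Merge nested applications:  c ∪ b ∪ l ∪ j
  Order the arguments:  b ∪ c ∪ j ∪ l
  Put back:  g(b ∪ c ∪ c, b ∪ c ∪ j ∪ j, b ∪ c ∪ j ∪ l)
Right:  g((b ∪ c) ∪ c, (c ∪ j) ∪ (l ∪ b), j ∪ j ∪ b ∪ c)
  Work inside:  (c ∪ j) ∪ (l ∪ b)
  Merge nested applications:  c ∪ j ∪ l ∪ b
  Order the arguments:  b ∪ c ∪ j ∪ l
  Reassemble:  g(b ∪ c ∪ c, b ∪ c ∪ j ∪ l, b ∪ c ∪ j ∪ j)

Answer: no — g(b ∪ c ∪ c, b ∪ c ∪ j ∪ j, b ∪ c ∪ j ∪ l) vs g(b ∪ c ∪ c, b ∪ c ∪ j ∪ l, b ∪ c ∪ j ∪ j)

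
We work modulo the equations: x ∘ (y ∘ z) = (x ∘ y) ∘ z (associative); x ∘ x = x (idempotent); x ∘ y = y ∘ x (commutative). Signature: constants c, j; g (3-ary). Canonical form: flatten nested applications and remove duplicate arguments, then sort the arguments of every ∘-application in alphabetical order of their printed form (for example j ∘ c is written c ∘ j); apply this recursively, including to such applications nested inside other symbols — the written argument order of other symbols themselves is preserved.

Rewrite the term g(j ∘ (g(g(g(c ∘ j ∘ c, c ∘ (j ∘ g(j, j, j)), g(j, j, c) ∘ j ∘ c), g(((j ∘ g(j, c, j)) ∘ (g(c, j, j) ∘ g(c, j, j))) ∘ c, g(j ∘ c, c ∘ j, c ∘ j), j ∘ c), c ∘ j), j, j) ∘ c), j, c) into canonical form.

Descend into:  j ∘ (g(g(g(c ∘ j ∘ c, c ∘ (j ∘ g(j, j, j)), g(j, j, c) ∘ j ∘ c), g(((j ∘ g(j, c, j)) ∘ (g(c, j, j) ∘ g(c, j, j))) ∘ c, g(j ∘ c, c ∘ j, c ∘ j), j ∘ c), c ∘ j), j, j) ∘ c)
Merge nested applications:  j ∘ g(g(g(c ∘ j ∘ c, c ∘ (j ∘ g(j, j, j)), g(j, j, c) ∘ j ∘ c), g(((j ∘ g(j, c, j)) ∘ (g(c, j, j) ∘ g(c, j, j))) ∘ c, g(j ∘ c, c ∘ j, c ∘ j), j ∘ c), c ∘ j), j, j) ∘ c
Simplify inside:  g(g(g(c ∘ j ∘ c, c ∘ (j ∘ g(j, j, j)), g(j, j, c) ∘ j ∘ c), g(((j ∘ g(j, c, j)) ∘ (g(c, j, j) ∘ g(c, j, j))) ∘ c, g(j ∘ c, c ∘ j, c ∘ j), j ∘ c), c ∘ j), j, j)  →  g(g(g(c ∘ j, c ∘ g(j, j, j) ∘ j, c ∘ g(j, j, c) ∘ j), g(c ∘ g(c, j, j) ∘ g(j, c, j) ∘ j, g(c ∘ j, c ∘ j, c ∘ j), c ∘ j), c ∘ j), j, j)
Sort arguments:  c ∘ g(g(g(c ∘ j, c ∘ g(j, j, j) ∘ j, c ∘ g(j, j, c) ∘ j), g(c ∘ g(c, j, j) ∘ g(j, c, j) ∘ j, g(c ∘ j, c ∘ j, c ∘ j), c ∘ j), c ∘ j), j, j) ∘ j
Reassemble:  g(c ∘ g(g(g(c ∘ j, c ∘ g(j, j, j) ∘ j, c ∘ g(j, j, c) ∘ j), g(c ∘ g(c, j, j) ∘ g(j, c, j) ∘ j, g(c ∘ j, c ∘ j, c ∘ j), c ∘ j), c ∘ j), j, j) ∘ j, j, c)

Answer: g(c ∘ g(g(g(c ∘ j, c ∘ g(j, j, j) ∘ j, c ∘ g(j, j, c) ∘ j), g(c ∘ g(c, j, j) ∘ g(j, c, j) ∘ j, g(c ∘ j, c ∘ j, c ∘ j), c ∘ j), c ∘ j), j, j) ∘ j, j, c)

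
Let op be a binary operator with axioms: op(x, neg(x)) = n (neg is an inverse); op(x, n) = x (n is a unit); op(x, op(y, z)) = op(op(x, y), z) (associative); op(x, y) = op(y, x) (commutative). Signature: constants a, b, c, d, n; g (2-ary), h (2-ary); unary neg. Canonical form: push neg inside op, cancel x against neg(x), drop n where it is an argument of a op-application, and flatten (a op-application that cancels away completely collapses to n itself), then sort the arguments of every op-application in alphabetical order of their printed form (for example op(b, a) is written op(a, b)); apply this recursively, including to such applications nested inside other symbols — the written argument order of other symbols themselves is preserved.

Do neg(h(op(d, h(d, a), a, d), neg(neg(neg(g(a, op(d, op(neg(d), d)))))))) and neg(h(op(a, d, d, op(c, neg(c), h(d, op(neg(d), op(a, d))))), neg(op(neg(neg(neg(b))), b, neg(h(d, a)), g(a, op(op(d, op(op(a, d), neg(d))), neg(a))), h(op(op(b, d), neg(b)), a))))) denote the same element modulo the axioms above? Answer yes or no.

Left:  neg(h(op(d, h(d, a), a, d), neg(neg(neg(g(a, op(d, op(neg(d), d))))))))
  Push neg inside:  distribute neg over op and collapse double neg
  Collect:  neg(h(op(a, d, d, h(d, a)), neg(g(a, d))))
Right:  neg(h(op(a, d, d, op(c, neg(c), h(d, op(neg(d), op(a, d))))), neg(op(neg(neg(neg(b))), b, neg(h(d, a)), g(a, op(op(d, op(op(a, d), neg(d))), neg(a))), h(op(op(b, d), neg(b)), a)))))
  Push neg inside:  distribute neg over op and collapse double neg
  Collect:  neg(h(op(a, d, d, h(d, a)), neg(g(a, d))))

Answer: yes — both canonical forms are neg(h(op(a, d, d, h(d, a)), neg(g(a, d))))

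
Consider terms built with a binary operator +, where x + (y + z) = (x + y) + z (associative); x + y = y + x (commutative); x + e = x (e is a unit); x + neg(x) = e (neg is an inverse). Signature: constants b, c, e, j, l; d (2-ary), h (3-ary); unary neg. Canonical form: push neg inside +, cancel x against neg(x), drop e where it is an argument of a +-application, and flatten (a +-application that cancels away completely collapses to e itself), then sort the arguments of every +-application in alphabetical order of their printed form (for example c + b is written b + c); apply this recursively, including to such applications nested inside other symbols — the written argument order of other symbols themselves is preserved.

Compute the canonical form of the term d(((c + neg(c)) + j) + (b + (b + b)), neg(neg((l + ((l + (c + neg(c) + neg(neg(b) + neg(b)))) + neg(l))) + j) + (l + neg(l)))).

Work inside:  neg((l + ((l + (c + neg(c) + neg(neg(b) + neg(b)))) + neg(l))) + j) + (l + neg(l))
Push neg inside:  distribute neg over + and collapse double neg
Cancel:  c cancels
Combine occurrences:  neg(l) + neg(b) + neg(b) + neg(j)
Sort:  neg(b) + neg(b) + neg(j) + neg(l)
Reassemble:  d(b + b + b + j, b + b + j + l)

Answer: d(b + b + b + j, b + b + j + l)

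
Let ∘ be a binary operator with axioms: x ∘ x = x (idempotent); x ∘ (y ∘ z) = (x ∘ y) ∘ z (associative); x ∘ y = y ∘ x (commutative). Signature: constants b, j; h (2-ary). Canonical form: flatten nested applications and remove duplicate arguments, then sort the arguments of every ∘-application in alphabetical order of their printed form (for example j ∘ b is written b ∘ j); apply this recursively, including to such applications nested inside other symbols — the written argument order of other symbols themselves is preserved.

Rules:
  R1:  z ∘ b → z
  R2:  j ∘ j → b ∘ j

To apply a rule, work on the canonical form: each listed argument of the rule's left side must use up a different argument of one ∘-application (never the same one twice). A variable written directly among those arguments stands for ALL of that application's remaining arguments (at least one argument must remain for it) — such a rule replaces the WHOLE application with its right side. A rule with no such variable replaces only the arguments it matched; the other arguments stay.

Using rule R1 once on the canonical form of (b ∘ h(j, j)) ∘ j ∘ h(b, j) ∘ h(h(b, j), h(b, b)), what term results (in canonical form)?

Answer: h(b, j) ∘ h(h(b, j), h(b, b)) ∘ h(j, j) ∘ j

Derivation:
Canonical form:  b ∘ h(b, j) ∘ h(h(b, j), h(b, b)) ∘ h(j, j) ∘ j
Match R1:  consume b;  z := h(b, j) ∘ h(h(b, j), h(b, b)) ∘ h(j, j) ∘ j
Every leftover argument binds to the variable; the entire application is replaced.
Giving:  h(b, j) ∘ h(h(b, j), h(b, b)) ∘ h(j, j) ∘ j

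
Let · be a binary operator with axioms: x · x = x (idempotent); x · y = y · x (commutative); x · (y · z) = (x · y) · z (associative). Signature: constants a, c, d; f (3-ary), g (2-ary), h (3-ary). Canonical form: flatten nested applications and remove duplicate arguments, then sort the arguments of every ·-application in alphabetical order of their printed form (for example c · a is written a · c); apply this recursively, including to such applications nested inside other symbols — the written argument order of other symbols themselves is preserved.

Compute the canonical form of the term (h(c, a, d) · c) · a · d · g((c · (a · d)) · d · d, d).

Answer: a · c · d · g(a · c · d, d) · h(c, a, d)

Derivation:
Merge nested applications:  h(c, a, d) · c · a · d · g((c · (a · d)) · d · d, d)
Simplify inside:  g((c · (a · d)) · d · d, d)  →  g(a · c · d, d)
Order the arguments:  a · c · d · g(a · c · d, d) · h(c, a, d)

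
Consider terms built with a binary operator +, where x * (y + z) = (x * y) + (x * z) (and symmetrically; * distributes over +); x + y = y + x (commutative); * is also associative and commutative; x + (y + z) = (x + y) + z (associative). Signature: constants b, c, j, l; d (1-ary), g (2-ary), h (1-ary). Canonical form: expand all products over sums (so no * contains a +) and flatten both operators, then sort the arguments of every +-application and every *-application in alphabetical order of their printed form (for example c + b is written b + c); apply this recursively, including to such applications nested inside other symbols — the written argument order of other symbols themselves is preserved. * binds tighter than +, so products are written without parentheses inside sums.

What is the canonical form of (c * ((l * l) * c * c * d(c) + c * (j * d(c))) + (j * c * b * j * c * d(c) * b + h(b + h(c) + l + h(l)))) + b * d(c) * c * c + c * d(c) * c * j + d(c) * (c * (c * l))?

Answer: b * b * c * c * d(c) * j * j + b * c * c * d(c) + c * c * c * d(c) * l * l + c * c * d(c) * j + c * c * d(c) * j + c * c * d(c) * l + h(b + h(c) + h(l) + l)

Derivation:
Distribute:  c * c * c * d(c) * l * l + c * c * d(c) * j + b * b * c * c * d(c) * j * j + h(b + h(c) + h(l) + l) + b * c * c * d(c) + c * c * d(c) * j + c * c * d(c) * l
Sort arguments:  b * b * c * c * d(c) * j * j + b * c * c * d(c) + c * c * c * d(c) * l * l + c * c * d(c) * j + c * c * d(c) * j + c * c * d(c) * l + h(b + h(c) + h(l) + l)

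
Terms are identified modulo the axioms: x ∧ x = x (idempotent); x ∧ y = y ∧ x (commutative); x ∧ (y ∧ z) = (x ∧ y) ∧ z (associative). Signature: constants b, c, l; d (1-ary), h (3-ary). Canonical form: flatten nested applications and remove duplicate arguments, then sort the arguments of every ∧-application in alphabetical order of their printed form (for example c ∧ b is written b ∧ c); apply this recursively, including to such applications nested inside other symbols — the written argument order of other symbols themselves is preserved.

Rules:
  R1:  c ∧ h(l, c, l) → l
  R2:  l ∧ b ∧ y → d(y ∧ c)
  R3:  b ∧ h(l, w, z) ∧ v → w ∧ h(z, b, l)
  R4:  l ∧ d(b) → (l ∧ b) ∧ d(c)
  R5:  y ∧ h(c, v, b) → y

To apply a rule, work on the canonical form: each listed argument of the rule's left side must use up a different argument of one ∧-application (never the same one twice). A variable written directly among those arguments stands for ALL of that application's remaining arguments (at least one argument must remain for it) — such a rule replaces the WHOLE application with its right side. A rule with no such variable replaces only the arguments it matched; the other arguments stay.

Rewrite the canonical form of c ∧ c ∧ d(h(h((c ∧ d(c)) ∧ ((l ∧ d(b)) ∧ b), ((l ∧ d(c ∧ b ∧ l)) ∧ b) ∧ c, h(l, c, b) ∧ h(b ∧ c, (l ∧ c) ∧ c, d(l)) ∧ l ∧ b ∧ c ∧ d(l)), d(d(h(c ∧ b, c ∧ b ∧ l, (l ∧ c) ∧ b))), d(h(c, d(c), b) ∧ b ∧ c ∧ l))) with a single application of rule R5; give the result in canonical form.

Answer: c ∧ d(h(h(b ∧ c ∧ d(b) ∧ d(c) ∧ l, b ∧ c ∧ d(b ∧ c ∧ l) ∧ l, b ∧ c ∧ d(l) ∧ h(b ∧ c, c ∧ l, d(l)) ∧ h(l, c, b) ∧ l), d(d(h(b ∧ c, b ∧ c ∧ l, b ∧ c ∧ l))), d(b ∧ c ∧ l)))

Derivation:
Canonical form:  c ∧ d(h(h(b ∧ c ∧ d(b) ∧ d(c) ∧ l, b ∧ c ∧ d(b ∧ c ∧ l) ∧ l, b ∧ c ∧ d(l) ∧ h(b ∧ c, c ∧ l, d(l)) ∧ h(l, c, b) ∧ l), d(d(h(b ∧ c, b ∧ c ∧ l, b ∧ c ∧ l))), d(b ∧ c ∧ h(c, d(c), b) ∧ l)))
Match R5:  consume h(c, d(c), b);  v := d(c), y := b ∧ c ∧ l
The extension variable absorbs all remaining arguments, so the whole application is rewritten.
Giving:  c ∧ d(h(h(b ∧ c ∧ d(b) ∧ d(c) ∧ l, b ∧ c ∧ d(b ∧ c ∧ l) ∧ l, b ∧ c ∧ d(l) ∧ h(b ∧ c, c ∧ l, d(l)) ∧ h(l, c, b) ∧ l), d(d(h(b ∧ c, b ∧ c ∧ l, b ∧ c ∧ l))), d(b ∧ c ∧ l)))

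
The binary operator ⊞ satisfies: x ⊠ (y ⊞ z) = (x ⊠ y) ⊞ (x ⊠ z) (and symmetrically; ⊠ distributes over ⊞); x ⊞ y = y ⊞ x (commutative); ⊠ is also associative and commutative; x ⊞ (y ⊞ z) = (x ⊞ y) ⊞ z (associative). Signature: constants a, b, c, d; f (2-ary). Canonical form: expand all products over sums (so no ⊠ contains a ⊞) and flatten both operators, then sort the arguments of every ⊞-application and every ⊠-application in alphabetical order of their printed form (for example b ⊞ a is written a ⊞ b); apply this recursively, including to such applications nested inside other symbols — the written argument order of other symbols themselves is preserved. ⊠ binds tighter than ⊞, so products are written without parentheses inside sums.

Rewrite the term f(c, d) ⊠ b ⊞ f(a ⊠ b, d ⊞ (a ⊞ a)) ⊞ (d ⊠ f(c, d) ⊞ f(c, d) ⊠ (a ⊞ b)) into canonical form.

Answer: a ⊠ f(c, d) ⊞ b ⊠ f(c, d) ⊞ b ⊠ f(c, d) ⊞ d ⊠ f(c, d) ⊞ f(a ⊠ b, a ⊞ a ⊞ d)

Derivation:
Distribute:  b ⊠ f(c, d) ⊞ f(a ⊠ b, a ⊞ a ⊞ d) ⊞ d ⊠ f(c, d) ⊞ a ⊠ f(c, d) ⊞ b ⊠ f(c, d)
Sort arguments:  a ⊠ f(c, d) ⊞ b ⊠ f(c, d) ⊞ b ⊠ f(c, d) ⊞ d ⊠ f(c, d) ⊞ f(a ⊠ b, a ⊞ a ⊞ d)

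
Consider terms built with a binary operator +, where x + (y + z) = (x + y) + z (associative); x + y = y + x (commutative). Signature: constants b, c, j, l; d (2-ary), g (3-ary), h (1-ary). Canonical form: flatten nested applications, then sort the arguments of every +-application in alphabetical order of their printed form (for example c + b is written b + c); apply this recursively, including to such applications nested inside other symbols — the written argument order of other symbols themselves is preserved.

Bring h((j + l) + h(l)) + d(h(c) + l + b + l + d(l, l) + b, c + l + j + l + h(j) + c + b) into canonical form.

Canonicalize subterm:  h((j + l) + h(l))  →  h(h(l) + j + l)
Canonicalize subterm:  d(h(c) + l + b + l + d(l, l) + b, c + l + j + l + h(j) + c + b)  →  d(b + b + d(l, l) + h(c) + l + l, b + c + c + h(j) + j + l + l)
Sort:  d(b + b + d(l, l) + h(c) + l + l, b + c + c + h(j) + j + l + l) + h(h(l) + j + l)

Answer: d(b + b + d(l, l) + h(c) + l + l, b + c + c + h(j) + j + l + l) + h(h(l) + j + l)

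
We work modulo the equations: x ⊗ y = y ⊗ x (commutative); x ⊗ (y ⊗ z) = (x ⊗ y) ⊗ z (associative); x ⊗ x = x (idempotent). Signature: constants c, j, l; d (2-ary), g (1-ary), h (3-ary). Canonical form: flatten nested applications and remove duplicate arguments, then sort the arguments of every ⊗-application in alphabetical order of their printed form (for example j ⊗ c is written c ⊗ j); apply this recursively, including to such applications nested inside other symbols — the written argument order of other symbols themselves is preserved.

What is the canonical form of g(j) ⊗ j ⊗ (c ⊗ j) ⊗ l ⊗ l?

Answer: c ⊗ g(j) ⊗ j ⊗ l

Derivation:
Flatten:  g(j) ⊗ j ⊗ c ⊗ j ⊗ l ⊗ l
Idempotence:  drop duplicate j, l
Sort arguments:  c ⊗ g(j) ⊗ j ⊗ l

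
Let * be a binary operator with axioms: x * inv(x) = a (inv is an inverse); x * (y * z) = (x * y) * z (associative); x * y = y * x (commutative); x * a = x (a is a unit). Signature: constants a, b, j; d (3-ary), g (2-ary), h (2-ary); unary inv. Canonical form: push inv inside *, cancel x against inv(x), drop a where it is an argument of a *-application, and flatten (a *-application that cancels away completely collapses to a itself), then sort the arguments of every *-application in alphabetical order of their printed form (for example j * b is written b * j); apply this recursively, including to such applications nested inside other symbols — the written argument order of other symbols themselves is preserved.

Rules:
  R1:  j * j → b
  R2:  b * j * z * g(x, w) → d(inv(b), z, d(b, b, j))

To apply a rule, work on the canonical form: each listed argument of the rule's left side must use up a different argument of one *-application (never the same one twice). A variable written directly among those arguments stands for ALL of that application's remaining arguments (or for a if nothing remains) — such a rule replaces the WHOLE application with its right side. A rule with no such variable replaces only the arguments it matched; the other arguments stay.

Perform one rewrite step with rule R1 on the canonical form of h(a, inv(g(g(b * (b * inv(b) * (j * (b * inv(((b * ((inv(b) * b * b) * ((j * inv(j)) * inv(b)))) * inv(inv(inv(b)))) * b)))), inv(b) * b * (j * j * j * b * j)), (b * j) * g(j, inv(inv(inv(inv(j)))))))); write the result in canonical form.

Answer: h(a, inv(g(g(b * j, b * b * j * j), b * g(j, j) * j)))

Derivation:
Canonical form:  h(a, inv(g(g(b * j, b * j * j * j * j), b * g(j, j) * j)))
Apply R1:  consuming j, j
New term:  h(a, inv(g(g(b * j, b * b * j * j), b * g(j, j) * j)))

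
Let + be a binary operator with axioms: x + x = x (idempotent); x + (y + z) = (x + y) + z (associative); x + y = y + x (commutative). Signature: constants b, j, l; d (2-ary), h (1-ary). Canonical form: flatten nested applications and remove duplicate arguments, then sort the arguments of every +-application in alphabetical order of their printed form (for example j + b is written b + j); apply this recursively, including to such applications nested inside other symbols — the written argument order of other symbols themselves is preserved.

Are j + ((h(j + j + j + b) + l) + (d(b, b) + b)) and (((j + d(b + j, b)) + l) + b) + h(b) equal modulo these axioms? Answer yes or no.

Answer: no — b + d(b, b) + h(b + j) + j + l vs b + d(b + j, b) + h(b) + j + l

Derivation:
Left:  j + ((h(j + j + j + b) + l) + (d(b, b) + b))
  Flatten:  j + h(j + j + j + b) + l + d(b, b) + b
  Inside:  h(j + j + j + b)  →  h(b + j)
  Order the arguments:  b + d(b, b) + h(b + j) + j + l
Right:  (((j + d(b + j, b)) + l) + b) + h(b)
  Merge nested applications:  j + d(b + j, b) + l + b + h(b)
  Sort:  b + d(b + j, b) + h(b) + j + l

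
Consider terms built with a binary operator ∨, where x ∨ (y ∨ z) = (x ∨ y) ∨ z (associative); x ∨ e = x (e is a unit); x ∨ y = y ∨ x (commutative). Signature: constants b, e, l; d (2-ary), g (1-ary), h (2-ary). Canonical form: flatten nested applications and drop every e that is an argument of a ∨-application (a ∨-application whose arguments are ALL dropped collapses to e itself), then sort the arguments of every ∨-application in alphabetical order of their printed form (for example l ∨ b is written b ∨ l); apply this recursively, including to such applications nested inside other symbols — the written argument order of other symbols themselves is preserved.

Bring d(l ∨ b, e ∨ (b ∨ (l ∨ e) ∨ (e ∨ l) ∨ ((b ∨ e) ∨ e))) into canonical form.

Answer: d(b ∨ l, b ∨ b ∨ l ∨ l)

Derivation:
Focus inside:  e ∨ (b ∨ (l ∨ e) ∨ (e ∨ l) ∨ ((b ∨ e) ∨ e))
Un-nest:  e ∨ b ∨ l ∨ e ∨ e ∨ l ∨ b ∨ e ∨ e
Units out:  drop e (×5)
Order the arguments:  b ∨ b ∨ l ∨ l
Rebuild:  d(b ∨ l, b ∨ b ∨ l ∨ l)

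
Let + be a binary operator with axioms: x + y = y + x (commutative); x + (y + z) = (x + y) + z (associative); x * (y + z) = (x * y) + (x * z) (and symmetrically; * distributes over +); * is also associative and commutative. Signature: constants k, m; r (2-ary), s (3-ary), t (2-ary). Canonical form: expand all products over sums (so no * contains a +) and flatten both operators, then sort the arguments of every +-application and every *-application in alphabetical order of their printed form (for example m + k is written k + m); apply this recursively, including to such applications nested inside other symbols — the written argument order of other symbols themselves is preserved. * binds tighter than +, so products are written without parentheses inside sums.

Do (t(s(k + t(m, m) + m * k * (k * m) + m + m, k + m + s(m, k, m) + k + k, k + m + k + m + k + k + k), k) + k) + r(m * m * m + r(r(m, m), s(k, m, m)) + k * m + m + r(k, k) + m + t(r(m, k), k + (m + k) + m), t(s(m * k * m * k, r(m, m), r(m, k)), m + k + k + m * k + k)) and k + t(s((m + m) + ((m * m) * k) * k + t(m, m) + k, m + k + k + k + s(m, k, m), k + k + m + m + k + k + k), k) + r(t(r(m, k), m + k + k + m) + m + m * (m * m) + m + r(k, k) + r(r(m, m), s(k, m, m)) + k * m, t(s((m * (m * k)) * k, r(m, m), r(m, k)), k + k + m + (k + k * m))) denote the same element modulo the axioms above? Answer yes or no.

Answer: yes — both canonical forms are k + r(k * m + m + m + m * m * m + r(k, k) + r(r(m, m), s(k, m, m)) + t(r(m, k), k + k + m + m), t(s(k * k * m * m, r(m, m), r(m, k)), k + k + k + k * m + m)) + t(s(k + k * k * m * m + m + m + t(m, m), k + k + k + m + s(m, k, m), k + k + k + k + k + m + m), k)

Derivation:
Left:  (t(s(k + t(m, m) + m * k * (k * m) + m + m, k + m + s(m, k, m) + k + k, k + m + k + m + k + k + k), k) + k) + r(m * m * m + r(r(m, m), s(k, m, m)) + k * m + m + r(k, k) + m + t(r(m, k), k + (m + k) + m), t(s(m * k * m * k, r(m, m), r(m, k)), m + k + k + m * k + k))
  Un-nest:  t(s(k + k * k * m * m + m + m + t(m, m), k + k + k + m + s(m, k, m), k + k + k + k + k + m + m), k) + k + r(k * m + m + m + m * m * m + r(k, k) + r(r(m, m), s(k, m, m)) + t(r(m, k), k + k + m + m), t(s(k * k * m * m, r(m, m), r(m, k)), k + k + k + k * m + m))
  Sort arguments:  k + r(k * m + m + m + m * m * m + r(k, k) + r(r(m, m), s(k, m, m)) + t(r(m, k), k + k + m + m), t(s(k * k * m * m, r(m, m), r(m, k)), k + k + k + k * m + m)) + t(s(k + k * k * m * m + m + m + t(m, m), k + k + k + m + s(m, k, m), k + k + k + k + k + m + m), k)
Right:  k + t(s((m + m) + ((m * m) * k) * k + t(m, m) + k, m + k + k + k + s(m, k, m), k + k + m + m + k + k + k), k) + r(t(r(m, k), m + k + k + m) + m + m * (m * m) + m + r(k, k) + r(r(m, m), s(k, m, m)) + k * m, t(s((m * (m * k)) * k, r(m, m), r(m, k)), k + k + m + (k + k * m)))
  Merge nested applications:  k + t(s(k + k * k * m * m + m + m + t(m, m), k + k + k + m + s(m, k, m), k + k + k + k + k + m + m), k) + r(k * m + m + m + m * m * m + r(k, k) + r(r(m, m), s(k, m, m)) + t(r(m, k), k + k + m + m), t(s(k * k * m * m, r(m, m), r(m, k)), k + k + k + k * m + m))
  Sort:  k + r(k * m + m + m + m * m * m + r(k, k) + r(r(m, m), s(k, m, m)) + t(r(m, k), k + k + m + m), t(s(k * k * m * m, r(m, m), r(m, k)), k + k + k + k * m + m)) + t(s(k + k * k * m * m + m + m + t(m, m), k + k + k + m + s(m, k, m), k + k + k + k + k + m + m), k)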